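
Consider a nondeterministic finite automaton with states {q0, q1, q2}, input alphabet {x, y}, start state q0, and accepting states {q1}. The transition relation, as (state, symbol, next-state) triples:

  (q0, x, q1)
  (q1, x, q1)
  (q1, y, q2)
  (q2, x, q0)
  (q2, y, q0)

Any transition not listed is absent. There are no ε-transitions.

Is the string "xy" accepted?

No

Start in {q0}.
Read 'x': q0→{q1}; now {q1}.
Read 'y': q1→{q2}; now {q2}.
The final set {q2} contains no accepting state.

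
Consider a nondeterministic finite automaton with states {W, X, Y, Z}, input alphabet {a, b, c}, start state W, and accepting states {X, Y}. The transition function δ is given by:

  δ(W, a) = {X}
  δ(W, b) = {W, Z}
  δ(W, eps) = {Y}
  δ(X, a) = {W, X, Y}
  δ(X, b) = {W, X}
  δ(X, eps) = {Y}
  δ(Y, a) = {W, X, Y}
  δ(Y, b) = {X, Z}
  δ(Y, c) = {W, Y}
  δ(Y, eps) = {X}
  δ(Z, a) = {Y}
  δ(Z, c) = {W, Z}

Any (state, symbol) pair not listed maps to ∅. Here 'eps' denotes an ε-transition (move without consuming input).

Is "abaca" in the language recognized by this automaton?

Start: ε-closure({W}) = {W, X, Y}.
Read 'a': {W, X, Y} → {W, X, Y}.
Read 'b': {W, X, Y} → {W, X, Y, Z}.
Read 'a': {W, X, Y, Z} → {W, X, Y}.
Read 'c': {W, X, Y} → {W, X, Y}.
Read 'a': {W, X, Y} → {W, X, Y}.
The final set {W, X, Y} contains the accepting states X, Y.

Yes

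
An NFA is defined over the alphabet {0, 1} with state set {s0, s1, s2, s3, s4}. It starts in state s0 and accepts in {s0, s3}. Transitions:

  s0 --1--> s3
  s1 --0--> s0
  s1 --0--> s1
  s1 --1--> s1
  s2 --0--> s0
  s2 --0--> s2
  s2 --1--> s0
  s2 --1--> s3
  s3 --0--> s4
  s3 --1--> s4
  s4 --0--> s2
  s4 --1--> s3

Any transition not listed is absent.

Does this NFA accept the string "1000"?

Yes

Start in {s0}.
Read '1': {s0} → {s3}.
Read '0': {s3} → {s4}.
Read '0': {s4} → {s2}.
Read '0': {s2} → {s0, s2}.
The final set {s0, s2} contains the accepting state s0.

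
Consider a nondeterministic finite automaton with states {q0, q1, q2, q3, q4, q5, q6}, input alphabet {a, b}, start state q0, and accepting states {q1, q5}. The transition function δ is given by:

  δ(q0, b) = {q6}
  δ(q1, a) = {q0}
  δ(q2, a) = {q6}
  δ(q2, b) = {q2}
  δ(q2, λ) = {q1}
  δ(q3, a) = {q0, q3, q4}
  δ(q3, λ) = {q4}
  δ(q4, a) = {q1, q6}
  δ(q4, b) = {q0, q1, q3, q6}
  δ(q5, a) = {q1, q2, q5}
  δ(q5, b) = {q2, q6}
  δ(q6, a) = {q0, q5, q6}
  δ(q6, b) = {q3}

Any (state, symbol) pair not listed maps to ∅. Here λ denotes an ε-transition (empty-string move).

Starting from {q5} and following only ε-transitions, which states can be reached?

{q5}

Begin with {q5}.
No ε-moves leave this set, so the closure equals the set itself.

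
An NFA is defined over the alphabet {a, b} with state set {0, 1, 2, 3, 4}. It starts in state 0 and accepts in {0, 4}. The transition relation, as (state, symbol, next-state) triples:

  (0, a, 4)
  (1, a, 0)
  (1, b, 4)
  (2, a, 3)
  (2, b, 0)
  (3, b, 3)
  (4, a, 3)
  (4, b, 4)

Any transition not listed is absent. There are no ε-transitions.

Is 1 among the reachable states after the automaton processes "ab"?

Start in {0}.
Read 'a': {0} → {4}.
Read 'b': {4} → {4}.
State 1 is not in {4}.

No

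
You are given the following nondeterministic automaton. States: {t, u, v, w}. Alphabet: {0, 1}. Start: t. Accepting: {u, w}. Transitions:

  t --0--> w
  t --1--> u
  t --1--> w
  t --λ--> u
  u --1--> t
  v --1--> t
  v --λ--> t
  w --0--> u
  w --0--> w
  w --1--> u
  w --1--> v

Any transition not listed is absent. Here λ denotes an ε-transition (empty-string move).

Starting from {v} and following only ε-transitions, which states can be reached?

Begin with {v}.
ε-move v → t; add t.
ε-move t → u; add u.

{t, u, v}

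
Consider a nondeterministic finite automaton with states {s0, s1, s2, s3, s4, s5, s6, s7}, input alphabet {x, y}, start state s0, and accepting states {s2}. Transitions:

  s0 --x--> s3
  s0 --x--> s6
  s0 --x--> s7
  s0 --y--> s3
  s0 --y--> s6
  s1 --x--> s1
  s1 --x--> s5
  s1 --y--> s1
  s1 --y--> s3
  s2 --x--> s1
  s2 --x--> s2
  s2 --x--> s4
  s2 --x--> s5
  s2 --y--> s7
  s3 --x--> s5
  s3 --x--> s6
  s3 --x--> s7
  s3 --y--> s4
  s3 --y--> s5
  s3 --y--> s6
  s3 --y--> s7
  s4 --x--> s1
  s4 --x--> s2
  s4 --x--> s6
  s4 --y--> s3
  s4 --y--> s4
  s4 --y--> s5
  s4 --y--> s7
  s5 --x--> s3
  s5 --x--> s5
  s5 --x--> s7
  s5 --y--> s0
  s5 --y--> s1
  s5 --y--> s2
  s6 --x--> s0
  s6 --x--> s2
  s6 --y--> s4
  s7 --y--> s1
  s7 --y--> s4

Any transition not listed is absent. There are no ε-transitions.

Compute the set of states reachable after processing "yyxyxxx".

{s0, s1, s2, s3, s4, s5, s6, s7}

Start in {s0}.
Read 'y': s0→{s3, s6}; now {s3, s6}.
Read 'y': s3→{s4, s5, s6, s7}, s6→{s4}; now {s4, s5, s6, s7}.
Read 'x': s4→{s1, s2, s6}, s5→{s3, s5, s7}, s6→{s0, s2}, s7→∅; now {s0, s1, s2, s3, s5, s6, s7}.
Read 'y': s0→{s3, s6}, s1→{s1, s3}, s2→{s7}, s3→{s4, s5, s6, s7}, s5→{s0, s1, s2}, s6→{s4}, s7→{s1, s4}; now {s0, s1, s2, s3, s4, s5, s6, s7}.
Read 'x': s0→{s3, s6, s7}, s1→{s1, s5}, s2→{s1, s2, s4, s5}, s3→{s5, s6, s7}, s4→{s1, s2, s6}, s5→{s3, s5, s7}, s6→{s0, s2}, s7→∅; now {s0, s1, s2, s3, s4, s5, s6, s7}.
Read 'x': s0→{s3, s6, s7}, s1→{s1, s5}, s2→{s1, s2, s4, s5}, s3→{s5, s6, s7}, s4→{s1, s2, s6}, s5→{s3, s5, s7}, s6→{s0, s2}, s7→∅; now {s0, s1, s2, s3, s4, s5, s6, s7}.
Read 'x': s0→{s3, s6, s7}, s1→{s1, s5}, s2→{s1, s2, s4, s5}, s3→{s5, s6, s7}, s4→{s1, s2, s6}, s5→{s3, s5, s7}, s6→{s0, s2}, s7→∅; now {s0, s1, s2, s3, s4, s5, s6, s7}.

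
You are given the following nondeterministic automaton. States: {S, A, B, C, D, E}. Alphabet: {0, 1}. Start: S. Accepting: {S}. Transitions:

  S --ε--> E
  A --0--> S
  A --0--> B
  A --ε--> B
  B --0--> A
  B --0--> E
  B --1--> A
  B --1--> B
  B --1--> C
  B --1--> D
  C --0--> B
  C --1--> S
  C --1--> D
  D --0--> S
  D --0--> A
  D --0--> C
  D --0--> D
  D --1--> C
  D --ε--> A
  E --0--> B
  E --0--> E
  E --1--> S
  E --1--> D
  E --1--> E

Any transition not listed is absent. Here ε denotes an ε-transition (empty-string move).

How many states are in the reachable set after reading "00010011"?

Start: ε-closure({S}) = {S, E}.
Read '0': {S, E} → {B, E}.
Read '0': {B, E} → {A, B, E}.
Read '0': {A, B, E} → {S, A, B, E}.
Read '1': {S, A, B, E} → {S, A, B, C, D, E}.
Read '0': {S, A, B, C, D, E} → {S, A, B, C, D, E}.
Read '0': {S, A, B, C, D, E} → {S, A, B, C, D, E}.
Read '1': {S, A, B, C, D, E} → {S, A, B, C, D, E}.
Read '1': {S, A, B, C, D, E} → {S, A, B, C, D, E}.
That set has 6 states.

6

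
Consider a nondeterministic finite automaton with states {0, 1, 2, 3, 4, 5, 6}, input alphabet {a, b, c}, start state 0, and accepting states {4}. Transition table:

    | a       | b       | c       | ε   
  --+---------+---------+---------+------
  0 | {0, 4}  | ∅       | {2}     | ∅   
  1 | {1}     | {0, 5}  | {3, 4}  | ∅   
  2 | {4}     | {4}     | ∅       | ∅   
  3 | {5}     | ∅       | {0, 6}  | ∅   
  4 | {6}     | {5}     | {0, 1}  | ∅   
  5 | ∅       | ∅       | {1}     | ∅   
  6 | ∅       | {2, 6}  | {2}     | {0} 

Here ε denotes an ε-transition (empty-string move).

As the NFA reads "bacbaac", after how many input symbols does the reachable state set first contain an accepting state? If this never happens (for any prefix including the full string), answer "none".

none

Start in {0}.
Read 'b': 0→∅; now ∅.
The set is empty and remains empty for the remaining 6 symbols.
No reachable set along the way intersects F.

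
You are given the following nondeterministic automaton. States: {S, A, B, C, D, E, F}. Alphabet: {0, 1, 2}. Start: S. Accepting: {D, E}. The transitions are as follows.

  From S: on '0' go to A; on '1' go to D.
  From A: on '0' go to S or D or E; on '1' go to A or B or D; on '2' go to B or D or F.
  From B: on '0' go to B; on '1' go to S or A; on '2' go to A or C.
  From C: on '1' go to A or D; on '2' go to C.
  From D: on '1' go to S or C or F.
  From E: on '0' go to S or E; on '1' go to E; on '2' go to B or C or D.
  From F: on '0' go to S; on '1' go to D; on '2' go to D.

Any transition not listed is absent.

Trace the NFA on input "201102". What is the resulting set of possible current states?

Start in {S}.
Read '2': S→∅; now ∅.
The set is empty and remains empty for the remaining 5 symbols.

∅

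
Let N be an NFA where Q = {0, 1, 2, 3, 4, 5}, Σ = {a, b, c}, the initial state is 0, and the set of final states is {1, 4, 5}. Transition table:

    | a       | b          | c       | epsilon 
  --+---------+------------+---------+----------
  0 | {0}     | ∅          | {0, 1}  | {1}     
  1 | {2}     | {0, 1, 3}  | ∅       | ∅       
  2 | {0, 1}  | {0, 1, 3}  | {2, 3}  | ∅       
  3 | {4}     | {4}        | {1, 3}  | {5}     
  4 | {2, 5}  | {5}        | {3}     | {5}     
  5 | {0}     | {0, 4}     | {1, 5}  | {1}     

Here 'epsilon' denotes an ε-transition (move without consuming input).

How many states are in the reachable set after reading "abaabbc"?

Start: ε-closure({0}) = {0, 1}.
Read 'a': 0→{0}, 1→{2}; union {0, 2}; ε-closure = {0, 1, 2}.
Read 'b': 0→∅, 1→{0, 1, 3}, 2→{0, 1, 3}; union {0, 1, 3}; ε-closure = {0, 1, 3, 5}.
Read 'a': 0→{0}, 1→{2}, 3→{4}, 5→{0}; union {0, 2, 4}; ε-closure = {0, 1, 2, 4, 5}.
Read 'a': 0→{0}, 1→{2}, 2→{0, 1}, 4→{2, 5}, 5→{0}; now {0, 1, 2, 5}.
Read 'b': 0→∅, 1→{0, 1, 3}, 2→{0, 1, 3}, 5→{0, 4}; union {0, 1, 3, 4}; ε-closure = {0, 1, 3, 4, 5}.
Read 'b': 0→∅, 1→{0, 1, 3}, 3→{4}, 4→{5}, 5→{0, 4}; now {0, 1, 3, 4, 5}.
Read 'c': 0→{0, 1}, 1→∅, 3→{1, 3}, 4→{3}, 5→{1, 5}; now {0, 1, 3, 5}.
That set has 4 states.

4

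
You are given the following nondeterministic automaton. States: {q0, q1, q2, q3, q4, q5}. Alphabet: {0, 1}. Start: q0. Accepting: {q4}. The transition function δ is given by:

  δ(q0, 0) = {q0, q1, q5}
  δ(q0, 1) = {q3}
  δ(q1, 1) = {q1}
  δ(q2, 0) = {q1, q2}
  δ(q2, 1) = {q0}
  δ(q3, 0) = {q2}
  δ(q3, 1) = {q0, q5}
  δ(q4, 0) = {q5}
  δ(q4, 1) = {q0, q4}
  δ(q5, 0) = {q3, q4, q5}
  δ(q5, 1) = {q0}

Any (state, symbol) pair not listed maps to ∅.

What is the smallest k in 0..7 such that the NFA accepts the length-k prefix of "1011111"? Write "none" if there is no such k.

none

Start in {q0}.
Read '1': q0→{q3}; now {q3}.
Read '0': q3→{q2}; now {q2}.
Read '1': q2→{q0}; now {q0}.
Read '1': q0→{q3}; now {q3}.
Read '1': q3→{q0, q5}; now {q0, q5}.
Read '1': q0→{q3}, q5→{q0}; now {q0, q3}.
Read '1': q0→{q3}, q3→{q0, q5}; now {q0, q3, q5}.
No reachable set along the way intersects F.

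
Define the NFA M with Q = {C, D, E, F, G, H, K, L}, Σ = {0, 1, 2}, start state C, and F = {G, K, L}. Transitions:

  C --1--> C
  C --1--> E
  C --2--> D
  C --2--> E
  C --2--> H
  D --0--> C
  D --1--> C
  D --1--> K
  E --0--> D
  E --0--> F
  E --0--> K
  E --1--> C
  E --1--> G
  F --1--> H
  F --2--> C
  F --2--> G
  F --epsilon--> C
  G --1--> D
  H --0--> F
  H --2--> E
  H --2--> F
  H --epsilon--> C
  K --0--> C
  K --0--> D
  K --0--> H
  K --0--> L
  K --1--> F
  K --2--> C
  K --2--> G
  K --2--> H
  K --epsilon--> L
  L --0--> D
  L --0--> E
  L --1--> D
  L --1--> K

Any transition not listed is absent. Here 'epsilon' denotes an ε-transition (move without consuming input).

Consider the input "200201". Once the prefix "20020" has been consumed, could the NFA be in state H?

Start in {C}.
Read '2': {C} → {C, D, E, H}.
Read '0': {C, D, E, H} → {C, D, F, K, L}.
Read '0': {C, D, F, K, L} → {C, D, E, H, L}.
Read '2': {C, D, E, H, L} → {C, D, E, F, H}.
Read '0': {C, D, E, F, H} → {C, D, F, K, L}.
State H is not in {C, D, F, K, L}.

No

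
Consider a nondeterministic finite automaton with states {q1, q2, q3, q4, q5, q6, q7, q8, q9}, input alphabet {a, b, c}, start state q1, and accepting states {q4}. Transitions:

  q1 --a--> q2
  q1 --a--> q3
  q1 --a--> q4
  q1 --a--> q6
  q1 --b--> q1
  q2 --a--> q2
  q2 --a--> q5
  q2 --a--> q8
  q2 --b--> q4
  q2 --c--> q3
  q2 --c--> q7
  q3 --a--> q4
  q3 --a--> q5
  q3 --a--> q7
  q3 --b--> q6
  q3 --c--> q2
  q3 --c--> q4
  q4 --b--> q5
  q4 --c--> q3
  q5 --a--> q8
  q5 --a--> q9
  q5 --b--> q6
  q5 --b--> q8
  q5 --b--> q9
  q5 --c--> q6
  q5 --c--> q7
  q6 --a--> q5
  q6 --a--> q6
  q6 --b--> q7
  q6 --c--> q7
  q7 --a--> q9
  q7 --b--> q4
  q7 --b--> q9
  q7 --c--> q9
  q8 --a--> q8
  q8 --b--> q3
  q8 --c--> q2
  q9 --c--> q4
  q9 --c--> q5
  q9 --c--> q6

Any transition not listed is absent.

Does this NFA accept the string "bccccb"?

Start in {q1}.
Read 'b': q1→{q1}; now {q1}.
Read 'c': q1→∅; now ∅.
The set is empty and remains empty for the remaining 4 symbols.
The final set ∅ contains no accepting state.

No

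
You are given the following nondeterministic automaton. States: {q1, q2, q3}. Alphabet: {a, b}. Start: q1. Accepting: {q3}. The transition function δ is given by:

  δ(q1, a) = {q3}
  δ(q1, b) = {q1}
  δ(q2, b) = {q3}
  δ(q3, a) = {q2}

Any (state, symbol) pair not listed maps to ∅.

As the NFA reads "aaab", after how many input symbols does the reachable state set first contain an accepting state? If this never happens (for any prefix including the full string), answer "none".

Start in {q1}.
Read 'a': q1→{q3}; now {q3}.
None of the earlier sets intersect F, but {q3} does.

1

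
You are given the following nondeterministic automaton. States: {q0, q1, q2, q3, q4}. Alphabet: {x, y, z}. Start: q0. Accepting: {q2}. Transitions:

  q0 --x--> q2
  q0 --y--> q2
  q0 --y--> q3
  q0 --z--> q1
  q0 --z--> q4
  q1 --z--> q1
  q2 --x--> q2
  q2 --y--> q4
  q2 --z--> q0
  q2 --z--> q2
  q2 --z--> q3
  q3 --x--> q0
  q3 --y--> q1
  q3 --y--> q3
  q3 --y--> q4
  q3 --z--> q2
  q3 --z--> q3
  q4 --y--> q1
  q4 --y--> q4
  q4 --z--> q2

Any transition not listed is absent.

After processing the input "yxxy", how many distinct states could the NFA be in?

Start in {q0}.
Read 'y': q0→{q2, q3}; now {q2, q3}.
Read 'x': q2→{q2}, q3→{q0}; now {q0, q2}.
Read 'x': q0→{q2}, q2→{q2}; now {q2}.
Read 'y': q2→{q4}; now {q4}.
That set has 1 state.

1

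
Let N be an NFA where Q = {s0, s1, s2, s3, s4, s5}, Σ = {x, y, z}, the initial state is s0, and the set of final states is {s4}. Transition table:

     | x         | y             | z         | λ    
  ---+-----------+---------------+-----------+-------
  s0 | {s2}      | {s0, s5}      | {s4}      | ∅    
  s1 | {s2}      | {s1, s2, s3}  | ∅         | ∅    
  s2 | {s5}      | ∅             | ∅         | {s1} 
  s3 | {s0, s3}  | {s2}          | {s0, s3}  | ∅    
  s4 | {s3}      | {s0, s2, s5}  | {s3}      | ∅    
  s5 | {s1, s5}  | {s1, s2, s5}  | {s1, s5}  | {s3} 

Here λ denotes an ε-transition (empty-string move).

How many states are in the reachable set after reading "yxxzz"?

5

Start in {s0}.
Read 'y': {s0} → {s0, s3, s5}.
Read 'x': {s0, s3, s5} → {s0, s1, s2, s3, s5}.
Read 'x': {s0, s1, s2, s3, s5} → {s0, s1, s2, s3, s5}.
Read 'z': {s0, s1, s2, s3, s5} → {s0, s1, s3, s4, s5}.
Read 'z': {s0, s1, s3, s4, s5} → {s0, s1, s3, s4, s5}.
That set has 5 states.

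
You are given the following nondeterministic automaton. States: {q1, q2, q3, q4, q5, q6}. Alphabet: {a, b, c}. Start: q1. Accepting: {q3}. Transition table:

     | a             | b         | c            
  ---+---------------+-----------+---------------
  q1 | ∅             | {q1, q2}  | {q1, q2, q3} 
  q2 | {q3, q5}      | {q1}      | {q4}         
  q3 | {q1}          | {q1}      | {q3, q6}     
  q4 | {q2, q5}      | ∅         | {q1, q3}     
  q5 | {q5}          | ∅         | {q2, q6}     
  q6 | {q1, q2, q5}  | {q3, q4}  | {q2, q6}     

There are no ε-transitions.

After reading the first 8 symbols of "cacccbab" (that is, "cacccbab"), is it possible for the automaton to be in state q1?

Yes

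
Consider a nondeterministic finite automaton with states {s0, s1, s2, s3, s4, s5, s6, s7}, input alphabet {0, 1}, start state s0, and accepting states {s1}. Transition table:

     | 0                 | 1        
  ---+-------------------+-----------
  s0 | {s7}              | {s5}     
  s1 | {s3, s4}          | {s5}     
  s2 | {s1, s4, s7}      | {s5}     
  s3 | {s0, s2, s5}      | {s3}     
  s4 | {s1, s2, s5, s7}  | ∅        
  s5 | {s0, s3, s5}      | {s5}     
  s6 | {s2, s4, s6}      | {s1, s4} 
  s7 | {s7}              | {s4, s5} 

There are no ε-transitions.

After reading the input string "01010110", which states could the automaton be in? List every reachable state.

Start in {s0}.
Read '0': s0→{s7}; now {s7}.
Read '1': s7→{s4, s5}; now {s4, s5}.
Read '0': s4→{s1, s2, s5, s7}, s5→{s0, s3, s5}; now {s0, s1, s2, s3, s5, s7}.
Read '1': s0→{s5}, s1→{s5}, s2→{s5}, s3→{s3}, s5→{s5}, s7→{s4, s5}; now {s3, s4, s5}.
Read '0': s3→{s0, s2, s5}, s4→{s1, s2, s5, s7}, s5→{s0, s3, s5}; now {s0, s1, s2, s3, s5, s7}.
Read '1': s0→{s5}, s1→{s5}, s2→{s5}, s3→{s3}, s5→{s5}, s7→{s4, s5}; now {s3, s4, s5}.
Read '1': s3→{s3}, s4→∅, s5→{s5}; now {s3, s5}.
Read '0': s3→{s0, s2, s5}, s5→{s0, s3, s5}; now {s0, s2, s3, s5}.

{s0, s2, s3, s5}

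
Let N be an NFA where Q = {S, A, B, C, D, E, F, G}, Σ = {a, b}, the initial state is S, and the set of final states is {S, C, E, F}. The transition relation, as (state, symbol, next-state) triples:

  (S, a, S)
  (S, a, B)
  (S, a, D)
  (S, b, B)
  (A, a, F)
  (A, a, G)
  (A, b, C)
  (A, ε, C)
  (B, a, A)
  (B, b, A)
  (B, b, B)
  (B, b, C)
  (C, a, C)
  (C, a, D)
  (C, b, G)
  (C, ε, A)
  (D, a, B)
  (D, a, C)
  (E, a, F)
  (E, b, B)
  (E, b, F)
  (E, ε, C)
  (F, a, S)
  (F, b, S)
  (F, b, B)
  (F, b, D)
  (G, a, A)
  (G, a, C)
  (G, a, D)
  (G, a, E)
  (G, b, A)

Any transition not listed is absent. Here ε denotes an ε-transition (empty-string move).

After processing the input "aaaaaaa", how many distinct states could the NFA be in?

8

Start in {S}.
Read 'a': S→{S, B, D}; now {S, B, D}.
Read 'a': S→{S, B, D}, B→{A}, D→{B, C}; now {S, A, B, C, D}.
Read 'a': S→{S, B, D}, A→{F, G}, B→{A}, C→{C, D}, D→{B, C}; now {S, A, B, C, D, F, G}.
Read 'a': S→{S, B, D}, A→{F, G}, B→{A}, C→{C, D}, D→{B, C}, F→{S}, G→{A, C, D, E}; now {S, A, B, C, D, E, F, G}.
Read 'a': S→{S, B, D}, A→{F, G}, B→{A}, C→{C, D}, D→{B, C}, E→{F}, F→{S}, G→{A, C, D, E}; now {S, A, B, C, D, E, F, G}.
Read 'a': S→{S, B, D}, A→{F, G}, B→{A}, C→{C, D}, D→{B, C}, E→{F}, F→{S}, G→{A, C, D, E}; now {S, A, B, C, D, E, F, G}.
Read 'a': S→{S, B, D}, A→{F, G}, B→{A}, C→{C, D}, D→{B, C}, E→{F}, F→{S}, G→{A, C, D, E}; now {S, A, B, C, D, E, F, G}.
That set has 8 states.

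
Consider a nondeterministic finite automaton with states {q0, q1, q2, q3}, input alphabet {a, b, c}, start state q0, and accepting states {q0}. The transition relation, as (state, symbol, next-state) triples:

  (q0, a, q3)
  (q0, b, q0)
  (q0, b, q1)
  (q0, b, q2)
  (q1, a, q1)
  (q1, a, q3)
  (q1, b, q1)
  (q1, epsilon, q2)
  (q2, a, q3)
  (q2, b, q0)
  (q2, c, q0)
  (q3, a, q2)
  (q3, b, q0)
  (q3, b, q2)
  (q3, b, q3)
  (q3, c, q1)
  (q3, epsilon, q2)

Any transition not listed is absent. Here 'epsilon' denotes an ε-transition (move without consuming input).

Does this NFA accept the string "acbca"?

No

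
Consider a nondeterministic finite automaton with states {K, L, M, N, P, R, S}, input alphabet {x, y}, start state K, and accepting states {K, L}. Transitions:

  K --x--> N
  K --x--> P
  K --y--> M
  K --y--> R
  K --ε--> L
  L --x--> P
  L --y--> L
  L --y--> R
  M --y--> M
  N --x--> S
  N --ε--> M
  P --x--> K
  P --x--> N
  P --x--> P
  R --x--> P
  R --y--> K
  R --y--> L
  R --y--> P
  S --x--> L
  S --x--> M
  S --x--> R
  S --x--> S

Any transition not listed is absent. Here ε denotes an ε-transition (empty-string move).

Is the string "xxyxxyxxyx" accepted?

No

Start: ε-closure({K}) = {K, L}.
Read 'x': K→{N, P}, L→{P}; union {N, P}; ε-closure = {M, N, P}.
Read 'x': M→∅, N→{S}, P→{K, N, P}; union {K, N, P, S}; ε-closure = {K, L, M, N, P, S}.
Read 'y': K→{M, R}, L→{L, R}, M→{M}, N→∅, P→∅, S→∅; now {L, M, R}.
Read 'x': L→{P}, M→∅, R→{P}; now {P}.
Read 'x': P→{K, N, P}; union {K, N, P}; ε-closure = {K, L, M, N, P}.
Read 'y': K→{M, R}, L→{L, R}, M→{M}, N→∅, P→∅; now {L, M, R}.
Read 'x': L→{P}, M→∅, R→{P}; now {P}.
Read 'x': P→{K, N, P}; union {K, N, P}; ε-closure = {K, L, M, N, P}.
Read 'y': K→{M, R}, L→{L, R}, M→{M}, N→∅, P→∅; now {L, M, R}.
Read 'x': L→{P}, M→∅, R→{P}; now {P}.
The final set {P} contains no accepting state.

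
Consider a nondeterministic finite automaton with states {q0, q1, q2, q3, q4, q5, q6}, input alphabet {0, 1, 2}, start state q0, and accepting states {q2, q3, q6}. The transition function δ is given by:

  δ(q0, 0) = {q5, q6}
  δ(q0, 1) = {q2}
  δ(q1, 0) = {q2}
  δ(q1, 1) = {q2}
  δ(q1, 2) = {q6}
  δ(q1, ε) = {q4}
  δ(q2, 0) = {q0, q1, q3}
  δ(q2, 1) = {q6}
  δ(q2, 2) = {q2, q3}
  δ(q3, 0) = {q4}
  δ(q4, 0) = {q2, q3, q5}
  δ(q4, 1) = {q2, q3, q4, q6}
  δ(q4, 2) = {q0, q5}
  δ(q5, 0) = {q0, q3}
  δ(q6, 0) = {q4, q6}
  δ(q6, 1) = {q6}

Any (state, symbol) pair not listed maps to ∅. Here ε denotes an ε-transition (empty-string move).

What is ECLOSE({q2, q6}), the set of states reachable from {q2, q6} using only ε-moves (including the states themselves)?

Begin with {q2, q6}.
No ε-moves leave this set, so the closure equals the set itself.

{q2, q6}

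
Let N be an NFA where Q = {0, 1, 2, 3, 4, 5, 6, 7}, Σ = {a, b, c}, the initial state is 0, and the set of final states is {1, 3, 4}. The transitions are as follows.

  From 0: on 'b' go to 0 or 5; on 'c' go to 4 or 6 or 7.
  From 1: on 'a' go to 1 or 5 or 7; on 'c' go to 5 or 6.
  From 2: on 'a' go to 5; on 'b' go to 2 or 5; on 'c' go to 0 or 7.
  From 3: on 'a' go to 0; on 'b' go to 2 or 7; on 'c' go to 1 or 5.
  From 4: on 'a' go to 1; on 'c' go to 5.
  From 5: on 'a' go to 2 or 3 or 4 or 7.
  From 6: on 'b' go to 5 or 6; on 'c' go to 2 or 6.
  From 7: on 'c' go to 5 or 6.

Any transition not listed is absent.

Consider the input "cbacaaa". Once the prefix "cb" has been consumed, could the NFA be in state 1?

Start in {0}.
Read 'c': {0} → {4, 6, 7}.
Read 'b': {4, 6, 7} → {5, 6}.
State 1 is not in {5, 6}.

No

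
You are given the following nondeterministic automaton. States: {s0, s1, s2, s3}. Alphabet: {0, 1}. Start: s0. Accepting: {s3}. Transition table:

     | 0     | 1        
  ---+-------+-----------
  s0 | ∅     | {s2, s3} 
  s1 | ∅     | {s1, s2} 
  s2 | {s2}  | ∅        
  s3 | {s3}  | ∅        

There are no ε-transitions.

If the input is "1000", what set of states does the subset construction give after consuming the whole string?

Start in {s0}.
Read '1': {s0} → {s2, s3}.
Read '0': {s2, s3} → {s2, s3}.
Read '0': {s2, s3} → {s2, s3}.
Read '0': {s2, s3} → {s2, s3}.

{s2, s3}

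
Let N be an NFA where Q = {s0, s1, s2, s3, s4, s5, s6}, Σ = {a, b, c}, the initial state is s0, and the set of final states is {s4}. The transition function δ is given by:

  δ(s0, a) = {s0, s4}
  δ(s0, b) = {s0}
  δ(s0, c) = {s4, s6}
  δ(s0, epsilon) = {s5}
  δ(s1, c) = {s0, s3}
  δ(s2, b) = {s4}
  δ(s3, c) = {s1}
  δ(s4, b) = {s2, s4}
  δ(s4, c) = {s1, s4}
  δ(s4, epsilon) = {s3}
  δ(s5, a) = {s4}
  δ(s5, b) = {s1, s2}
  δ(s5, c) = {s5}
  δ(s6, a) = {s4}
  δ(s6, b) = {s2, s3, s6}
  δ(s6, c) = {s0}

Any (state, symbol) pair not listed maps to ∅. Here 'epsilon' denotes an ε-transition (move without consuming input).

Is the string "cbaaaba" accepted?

Start: ε-closure({s0}) = {s0, s5}.
Read 'c': s0→{s4, s6}, s5→{s5}; union {s4, s5, s6}; ε-closure = {s3, s4, s5, s6}.
Read 'b': s3→∅, s4→{s2, s4}, s5→{s1, s2}, s6→{s2, s3, s6}; now {s1, s2, s3, s4, s6}.
Read 'a': s1→∅, s2→∅, s3→∅, s4→∅, s6→{s4}; union {s4}; ε-closure = {s3, s4}.
Read 'a': s3→∅, s4→∅; now ∅.
The set is empty and remains empty for the remaining 3 symbols.
The final set ∅ contains no accepting state.

No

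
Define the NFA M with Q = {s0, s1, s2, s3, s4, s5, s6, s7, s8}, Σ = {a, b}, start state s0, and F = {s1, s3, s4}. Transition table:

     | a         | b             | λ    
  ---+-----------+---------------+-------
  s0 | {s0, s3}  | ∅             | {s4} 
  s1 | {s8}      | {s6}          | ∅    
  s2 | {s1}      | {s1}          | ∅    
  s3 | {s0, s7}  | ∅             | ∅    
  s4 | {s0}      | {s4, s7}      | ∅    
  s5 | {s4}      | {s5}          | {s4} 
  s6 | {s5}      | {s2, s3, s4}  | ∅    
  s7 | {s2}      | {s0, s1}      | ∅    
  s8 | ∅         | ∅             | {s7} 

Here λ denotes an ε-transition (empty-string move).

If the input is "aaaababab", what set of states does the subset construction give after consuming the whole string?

{s0, s1, s4, s7}

Start: ε-closure({s0}) = {s0, s4}.
Read 'a': {s0, s4} → {s0, s3, s4}.
Read 'a': {s0, s3, s4} → {s0, s3, s4, s7}.
Read 'a': {s0, s3, s4, s7} → {s0, s2, s3, s4, s7}.
Read 'a': {s0, s2, s3, s4, s7} → {s0, s1, s2, s3, s4, s7}.
Read 'b': {s0, s1, s2, s3, s4, s7} → {s0, s1, s4, s6, s7}.
Read 'a': {s0, s1, s4, s6, s7} → {s0, s2, s3, s4, s5, s7, s8}.
Read 'b': {s0, s2, s3, s4, s5, s7, s8} → {s0, s1, s4, s5, s7}.
Read 'a': {s0, s1, s4, s5, s7} → {s0, s2, s3, s4, s7, s8}.
Read 'b': {s0, s2, s3, s4, s7, s8} → {s0, s1, s4, s7}.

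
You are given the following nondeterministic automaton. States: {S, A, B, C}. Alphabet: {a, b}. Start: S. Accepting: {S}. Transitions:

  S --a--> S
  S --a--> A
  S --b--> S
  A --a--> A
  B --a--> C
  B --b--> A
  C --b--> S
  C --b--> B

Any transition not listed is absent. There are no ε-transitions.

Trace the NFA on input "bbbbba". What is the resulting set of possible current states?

{S, A}

Start in {S}.
Read 'b': S→{S}; now {S}.
Read 'b': S→{S}; now {S}.
Read 'b': S→{S}; now {S}.
Read 'b': S→{S}; now {S}.
Read 'b': S→{S}; now {S}.
Read 'a': S→{S, A}; now {S, A}.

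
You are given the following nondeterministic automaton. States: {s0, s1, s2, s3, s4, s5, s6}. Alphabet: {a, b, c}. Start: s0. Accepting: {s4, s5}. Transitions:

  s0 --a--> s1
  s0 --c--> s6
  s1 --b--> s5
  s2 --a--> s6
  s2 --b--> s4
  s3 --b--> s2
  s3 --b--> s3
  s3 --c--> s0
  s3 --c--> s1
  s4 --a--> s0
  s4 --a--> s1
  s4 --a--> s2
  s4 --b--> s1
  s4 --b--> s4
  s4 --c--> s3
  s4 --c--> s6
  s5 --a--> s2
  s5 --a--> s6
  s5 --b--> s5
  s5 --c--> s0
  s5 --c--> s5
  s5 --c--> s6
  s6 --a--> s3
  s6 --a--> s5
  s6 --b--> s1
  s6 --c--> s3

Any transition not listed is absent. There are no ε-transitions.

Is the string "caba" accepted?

Start in {s0}.
Read 'c': s0→{s6}; now {s6}.
Read 'a': s6→{s3, s5}; now {s3, s5}.
Read 'b': s3→{s2, s3}, s5→{s5}; now {s2, s3, s5}.
Read 'a': s2→{s6}, s3→∅, s5→{s2, s6}; now {s2, s6}.
The final set {s2, s6} contains no accepting state.

No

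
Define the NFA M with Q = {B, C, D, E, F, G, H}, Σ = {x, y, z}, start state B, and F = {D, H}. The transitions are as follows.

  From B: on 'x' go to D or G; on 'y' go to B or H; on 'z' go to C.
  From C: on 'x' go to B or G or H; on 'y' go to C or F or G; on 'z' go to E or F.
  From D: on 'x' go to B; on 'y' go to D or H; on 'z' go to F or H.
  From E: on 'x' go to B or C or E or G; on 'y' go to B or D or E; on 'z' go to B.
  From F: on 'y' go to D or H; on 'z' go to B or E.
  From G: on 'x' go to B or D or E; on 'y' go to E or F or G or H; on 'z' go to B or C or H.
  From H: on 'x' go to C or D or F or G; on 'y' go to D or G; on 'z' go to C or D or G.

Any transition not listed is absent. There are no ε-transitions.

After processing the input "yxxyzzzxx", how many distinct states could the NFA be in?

7

Start in {B}.
Read 'y': B→{B, H}; now {B, H}.
Read 'x': B→{D, G}, H→{C, D, F, G}; now {C, D, F, G}.
Read 'x': C→{B, G, H}, D→{B}, F→∅, G→{B, D, E}; now {B, D, E, G, H}.
Read 'y': B→{B, H}, D→{D, H}, E→{B, D, E}, G→{E, F, G, H}, H→{D, G}; now {B, D, E, F, G, H}.
Read 'z': B→{C}, D→{F, H}, E→{B}, F→{B, E}, G→{B, C, H}, H→{C, D, G}; now {B, C, D, E, F, G, H}.
Read 'z': B→{C}, C→{E, F}, D→{F, H}, E→{B}, F→{B, E}, G→{B, C, H}, H→{C, D, G}; now {B, C, D, E, F, G, H}.
Read 'z': B→{C}, C→{E, F}, D→{F, H}, E→{B}, F→{B, E}, G→{B, C, H}, H→{C, D, G}; now {B, C, D, E, F, G, H}.
Read 'x': B→{D, G}, C→{B, G, H}, D→{B}, E→{B, C, E, G}, F→∅, G→{B, D, E}, H→{C, D, F, G}; now {B, C, D, E, F, G, H}.
Read 'x': B→{D, G}, C→{B, G, H}, D→{B}, E→{B, C, E, G}, F→∅, G→{B, D, E}, H→{C, D, F, G}; now {B, C, D, E, F, G, H}.
That set has 7 states.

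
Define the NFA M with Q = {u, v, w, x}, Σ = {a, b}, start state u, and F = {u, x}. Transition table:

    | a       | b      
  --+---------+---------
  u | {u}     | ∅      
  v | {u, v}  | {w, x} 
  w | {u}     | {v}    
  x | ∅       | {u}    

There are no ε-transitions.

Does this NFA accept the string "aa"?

Start in {u}.
Read 'a': u→{u}; now {u}.
Read 'a': u→{u}; now {u}.
The final set {u} contains the accepting state u.

Yes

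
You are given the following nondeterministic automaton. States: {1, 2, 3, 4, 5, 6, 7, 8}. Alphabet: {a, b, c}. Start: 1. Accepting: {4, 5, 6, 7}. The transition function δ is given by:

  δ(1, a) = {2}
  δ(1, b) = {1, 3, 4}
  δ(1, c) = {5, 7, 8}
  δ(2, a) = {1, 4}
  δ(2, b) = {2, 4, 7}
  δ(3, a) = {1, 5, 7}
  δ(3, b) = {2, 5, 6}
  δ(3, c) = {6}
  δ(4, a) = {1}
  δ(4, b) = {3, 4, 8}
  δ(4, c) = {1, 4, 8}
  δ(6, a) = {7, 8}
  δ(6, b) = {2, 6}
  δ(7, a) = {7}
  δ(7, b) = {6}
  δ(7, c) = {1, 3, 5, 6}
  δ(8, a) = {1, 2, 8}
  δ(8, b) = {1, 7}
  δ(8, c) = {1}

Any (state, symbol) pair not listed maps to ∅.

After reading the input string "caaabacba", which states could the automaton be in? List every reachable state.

{1, 2, 4, 5, 7, 8}

Start in {1}.
Read 'c': {1} → {5, 7, 8}.
Read 'a': {5, 7, 8} → {1, 2, 7, 8}.
Read 'a': {1, 2, 7, 8} → {1, 2, 4, 7, 8}.
Read 'a': {1, 2, 4, 7, 8} → {1, 2, 4, 7, 8}.
Read 'b': {1, 2, 4, 7, 8} → {1, 2, 3, 4, 6, 7, 8}.
Read 'a': {1, 2, 3, 4, 6, 7, 8} → {1, 2, 4, 5, 7, 8}.
Read 'c': {1, 2, 4, 5, 7, 8} → {1, 3, 4, 5, 6, 7, 8}.
Read 'b': {1, 3, 4, 5, 6, 7, 8} → {1, 2, 3, 4, 5, 6, 7, 8}.
Read 'a': {1, 2, 3, 4, 5, 6, 7, 8} → {1, 2, 4, 5, 7, 8}.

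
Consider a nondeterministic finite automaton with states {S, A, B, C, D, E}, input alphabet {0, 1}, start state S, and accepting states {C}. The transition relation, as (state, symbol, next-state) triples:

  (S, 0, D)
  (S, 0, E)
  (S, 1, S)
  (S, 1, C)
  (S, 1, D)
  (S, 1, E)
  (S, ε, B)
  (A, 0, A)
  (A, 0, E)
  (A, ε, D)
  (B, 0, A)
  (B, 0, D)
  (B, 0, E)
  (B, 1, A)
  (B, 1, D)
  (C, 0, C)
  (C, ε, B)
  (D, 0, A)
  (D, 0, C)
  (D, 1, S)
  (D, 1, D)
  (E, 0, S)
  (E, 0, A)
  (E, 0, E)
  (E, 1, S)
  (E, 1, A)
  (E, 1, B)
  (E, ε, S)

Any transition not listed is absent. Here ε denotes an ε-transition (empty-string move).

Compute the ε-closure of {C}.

Begin with {C}.
ε-move C → B; add B.

{B, C}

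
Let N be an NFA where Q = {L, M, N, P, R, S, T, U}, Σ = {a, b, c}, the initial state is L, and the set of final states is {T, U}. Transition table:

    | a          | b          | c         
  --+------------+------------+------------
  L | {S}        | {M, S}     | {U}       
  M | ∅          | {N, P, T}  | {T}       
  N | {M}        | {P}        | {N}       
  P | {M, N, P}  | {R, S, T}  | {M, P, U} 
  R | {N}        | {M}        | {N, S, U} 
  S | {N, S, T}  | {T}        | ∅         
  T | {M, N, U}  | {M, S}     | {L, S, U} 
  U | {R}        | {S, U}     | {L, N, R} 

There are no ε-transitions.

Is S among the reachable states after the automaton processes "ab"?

Start in {L}.
Read 'a': {L} → {S}.
Read 'b': {S} → {T}.
State S is not in {T}.

No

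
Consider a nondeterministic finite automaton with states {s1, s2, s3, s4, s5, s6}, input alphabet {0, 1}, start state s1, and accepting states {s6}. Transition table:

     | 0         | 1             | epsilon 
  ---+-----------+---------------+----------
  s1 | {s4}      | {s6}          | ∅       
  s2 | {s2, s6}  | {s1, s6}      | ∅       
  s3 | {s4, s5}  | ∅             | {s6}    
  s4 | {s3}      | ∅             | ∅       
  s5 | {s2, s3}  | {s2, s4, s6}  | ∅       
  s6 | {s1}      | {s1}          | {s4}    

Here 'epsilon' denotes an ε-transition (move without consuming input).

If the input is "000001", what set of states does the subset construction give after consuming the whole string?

Start in {s1}.
Read '0': {s1} → {s4}.
Read '0': {s4} → {s3, s4, s6}.
Read '0': {s3, s4, s6} → {s1, s3, s4, s5, s6}.
Read '0': {s1, s3, s4, s5, s6} → {s1, s2, s3, s4, s5, s6}.
Read '0': {s1, s2, s3, s4, s5, s6} → {s1, s2, s3, s4, s5, s6}.
Read '1': {s1, s2, s3, s4, s5, s6} → {s1, s2, s4, s6}.

{s1, s2, s4, s6}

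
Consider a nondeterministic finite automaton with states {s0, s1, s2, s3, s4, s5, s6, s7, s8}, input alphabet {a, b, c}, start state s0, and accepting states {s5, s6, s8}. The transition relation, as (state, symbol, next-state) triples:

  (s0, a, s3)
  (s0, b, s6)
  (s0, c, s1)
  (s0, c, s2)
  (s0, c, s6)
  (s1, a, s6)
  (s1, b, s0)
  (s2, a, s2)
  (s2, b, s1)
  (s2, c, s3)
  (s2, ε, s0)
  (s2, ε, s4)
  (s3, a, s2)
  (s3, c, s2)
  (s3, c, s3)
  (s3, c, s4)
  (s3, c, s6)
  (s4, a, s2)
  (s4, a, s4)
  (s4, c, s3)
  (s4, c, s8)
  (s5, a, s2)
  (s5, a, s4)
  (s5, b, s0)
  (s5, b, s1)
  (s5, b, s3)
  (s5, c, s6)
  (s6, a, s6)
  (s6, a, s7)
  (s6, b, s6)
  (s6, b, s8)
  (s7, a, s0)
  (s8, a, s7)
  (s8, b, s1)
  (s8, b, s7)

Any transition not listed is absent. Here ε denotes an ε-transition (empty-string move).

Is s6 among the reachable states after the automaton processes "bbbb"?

Start in {s0}.
Read 'b': {s0} → {s6}.
Read 'b': {s6} → {s6, s8}.
Read 'b': {s6, s8} → {s1, s6, s7, s8}.
Read 'b': {s1, s6, s7, s8} → {s0, s1, s6, s7, s8}.
State s6 is in {s0, s1, s6, s7, s8}.

Yes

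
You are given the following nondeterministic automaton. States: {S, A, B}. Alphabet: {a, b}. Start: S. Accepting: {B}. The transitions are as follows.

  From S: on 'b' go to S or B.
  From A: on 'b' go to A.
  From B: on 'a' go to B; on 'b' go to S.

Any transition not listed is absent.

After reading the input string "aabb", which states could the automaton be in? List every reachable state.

∅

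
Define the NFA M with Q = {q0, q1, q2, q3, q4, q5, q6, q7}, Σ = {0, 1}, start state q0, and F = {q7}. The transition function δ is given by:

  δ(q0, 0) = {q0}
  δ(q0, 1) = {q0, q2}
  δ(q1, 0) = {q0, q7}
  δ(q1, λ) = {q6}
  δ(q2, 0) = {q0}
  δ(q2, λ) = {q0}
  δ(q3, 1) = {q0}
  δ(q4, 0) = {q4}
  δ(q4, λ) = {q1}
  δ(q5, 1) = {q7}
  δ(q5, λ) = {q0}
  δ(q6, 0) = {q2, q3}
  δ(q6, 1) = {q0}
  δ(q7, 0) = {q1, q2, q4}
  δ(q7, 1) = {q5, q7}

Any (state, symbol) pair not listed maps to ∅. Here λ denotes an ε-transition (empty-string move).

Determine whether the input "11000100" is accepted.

No

Start in {q0}.
Read '1': q0→{q0, q2}; now {q0, q2}.
Read '1': q0→{q0, q2}, q2→∅; now {q0, q2}.
Read '0': q0→{q0}, q2→{q0}; now {q0}.
Read '0': q0→{q0}; now {q0}.
Read '0': q0→{q0}; now {q0}.
Read '1': q0→{q0, q2}; now {q0, q2}.
Read '0': q0→{q0}, q2→{q0}; now {q0}.
Read '0': q0→{q0}; now {q0}.
The final set {q0} contains no accepting state.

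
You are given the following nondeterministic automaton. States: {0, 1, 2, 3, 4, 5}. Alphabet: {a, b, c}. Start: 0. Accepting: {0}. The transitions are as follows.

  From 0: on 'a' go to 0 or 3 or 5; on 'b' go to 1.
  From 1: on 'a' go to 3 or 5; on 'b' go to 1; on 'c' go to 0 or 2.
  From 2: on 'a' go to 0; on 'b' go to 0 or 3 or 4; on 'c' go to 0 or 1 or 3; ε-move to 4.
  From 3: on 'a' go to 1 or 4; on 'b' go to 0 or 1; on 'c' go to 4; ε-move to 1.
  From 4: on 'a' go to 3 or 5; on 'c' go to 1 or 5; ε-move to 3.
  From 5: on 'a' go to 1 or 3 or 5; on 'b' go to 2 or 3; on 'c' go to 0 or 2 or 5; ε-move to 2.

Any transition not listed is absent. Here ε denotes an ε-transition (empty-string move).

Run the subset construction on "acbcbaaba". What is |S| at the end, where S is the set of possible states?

6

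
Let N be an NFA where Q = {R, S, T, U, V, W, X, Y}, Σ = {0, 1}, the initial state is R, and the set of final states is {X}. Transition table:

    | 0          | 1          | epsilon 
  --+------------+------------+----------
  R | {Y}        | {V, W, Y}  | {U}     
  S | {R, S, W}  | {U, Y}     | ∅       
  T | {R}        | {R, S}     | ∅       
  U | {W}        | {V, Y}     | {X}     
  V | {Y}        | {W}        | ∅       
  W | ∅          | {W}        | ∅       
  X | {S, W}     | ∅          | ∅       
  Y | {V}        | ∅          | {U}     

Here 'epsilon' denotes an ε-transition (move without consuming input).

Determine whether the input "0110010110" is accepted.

Start: ε-closure({R}) = {R, U, X}.
Read '0': R→{Y}, U→{W}, X→{S, W}; union {S, W, Y}; ε-closure = {S, U, W, X, Y}.
Read '1': S→{U, Y}, U→{V, Y}, W→{W}, X→∅, Y→∅; union {U, V, W, Y}; ε-closure = {U, V, W, X, Y}.
Read '1': U→{V, Y}, V→{W}, W→{W}, X→∅, Y→∅; union {V, W, Y}; ε-closure = {U, V, W, X, Y}.
Read '0': U→{W}, V→{Y}, W→∅, X→{S, W}, Y→{V}; union {S, V, W, Y}; ε-closure = {S, U, V, W, X, Y}.
Read '0': S→{R, S, W}, U→{W}, V→{Y}, W→∅, X→{S, W}, Y→{V}; union {R, S, V, W, Y}; ε-closure = {R, S, U, V, W, X, Y}.
Read '1': R→{V, W, Y}, S→{U, Y}, U→{V, Y}, V→{W}, W→{W}, X→∅, Y→∅; union {U, V, W, Y}; ε-closure = {U, V, W, X, Y}.
Read '0': U→{W}, V→{Y}, W→∅, X→{S, W}, Y→{V}; union {S, V, W, Y}; ε-closure = {S, U, V, W, X, Y}.
Read '1': S→{U, Y}, U→{V, Y}, V→{W}, W→{W}, X→∅, Y→∅; union {U, V, W, Y}; ε-closure = {U, V, W, X, Y}.
Read '1': U→{V, Y}, V→{W}, W→{W}, X→∅, Y→∅; union {V, W, Y}; ε-closure = {U, V, W, X, Y}.
Read '0': U→{W}, V→{Y}, W→∅, X→{S, W}, Y→{V}; union {S, V, W, Y}; ε-closure = {S, U, V, W, X, Y}.
The final set {S, U, V, W, X, Y} contains the accepting state X.

Yes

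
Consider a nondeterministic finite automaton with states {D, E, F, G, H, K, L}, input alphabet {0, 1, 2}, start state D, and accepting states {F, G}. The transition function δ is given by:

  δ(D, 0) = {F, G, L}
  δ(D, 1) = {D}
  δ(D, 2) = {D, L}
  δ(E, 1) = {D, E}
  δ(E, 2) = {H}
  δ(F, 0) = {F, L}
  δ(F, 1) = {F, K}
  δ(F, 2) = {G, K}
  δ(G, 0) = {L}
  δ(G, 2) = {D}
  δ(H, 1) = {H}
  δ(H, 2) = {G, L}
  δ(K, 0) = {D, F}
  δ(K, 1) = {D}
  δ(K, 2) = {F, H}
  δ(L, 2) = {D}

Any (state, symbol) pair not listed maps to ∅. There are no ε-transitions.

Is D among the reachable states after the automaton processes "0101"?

Yes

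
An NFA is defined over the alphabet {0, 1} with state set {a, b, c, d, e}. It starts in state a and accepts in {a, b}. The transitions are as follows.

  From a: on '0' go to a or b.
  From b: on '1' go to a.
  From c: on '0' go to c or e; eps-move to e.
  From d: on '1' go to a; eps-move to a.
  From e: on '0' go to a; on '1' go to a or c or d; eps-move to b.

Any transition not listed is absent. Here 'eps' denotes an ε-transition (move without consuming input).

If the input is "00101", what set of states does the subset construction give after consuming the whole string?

{a}

Start in {a}.
Read '0': a→{a, b}; now {a, b}.
Read '0': a→{a, b}, b→∅; now {a, b}.
Read '1': a→∅, b→{a}; now {a}.
Read '0': a→{a, b}; now {a, b}.
Read '1': a→∅, b→{a}; now {a}.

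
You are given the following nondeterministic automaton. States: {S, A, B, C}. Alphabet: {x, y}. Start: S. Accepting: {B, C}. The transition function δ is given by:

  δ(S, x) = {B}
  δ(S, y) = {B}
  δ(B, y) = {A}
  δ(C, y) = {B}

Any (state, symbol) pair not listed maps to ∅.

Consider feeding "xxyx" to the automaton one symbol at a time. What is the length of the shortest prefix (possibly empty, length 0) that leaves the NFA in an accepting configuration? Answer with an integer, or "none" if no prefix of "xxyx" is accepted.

1

Start in {S}.
Read 'x': S→{B}; now {B}.
None of the earlier sets intersect F, but {B} does.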